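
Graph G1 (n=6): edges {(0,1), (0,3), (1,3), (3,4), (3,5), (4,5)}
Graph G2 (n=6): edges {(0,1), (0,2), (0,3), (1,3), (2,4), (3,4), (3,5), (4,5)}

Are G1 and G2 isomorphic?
No, not isomorphic

The graphs are NOT isomorphic.

Counting edges: G1 has 6 edge(s); G2 has 8 edge(s).
Edge count is an isomorphism invariant (a bijection on vertices induces a bijection on edges), so differing edge counts rule out isomorphism.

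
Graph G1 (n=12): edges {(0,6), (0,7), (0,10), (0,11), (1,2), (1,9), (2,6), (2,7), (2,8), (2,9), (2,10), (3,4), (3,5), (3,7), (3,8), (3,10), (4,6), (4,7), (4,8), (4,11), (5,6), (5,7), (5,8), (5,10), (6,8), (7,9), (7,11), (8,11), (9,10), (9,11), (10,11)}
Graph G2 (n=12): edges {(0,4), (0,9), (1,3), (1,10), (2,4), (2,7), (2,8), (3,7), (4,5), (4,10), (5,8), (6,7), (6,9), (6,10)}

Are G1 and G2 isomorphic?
No, not isomorphic

The graphs are NOT isomorphic.

Connected components of G1: 1 component(s) with vertex sets [[0, 1, 2, 3, 4, 5, 6, 7, 8, 9, 10, 11]], sizes [12].
Connected components of G2: 2 component(s) with vertex sets [[11], [0, 1, 2, 3, 4, 5, 6, 7, 8, 9, 10]], sizes [1, 11].
The number of connected components (and the multiset of component sizes) is an isomorphism invariant — an isomorphism maps each component of G1 bijectively onto a component of G2. Since G1 has 1 component(s) and G2 has 2, they cannot be isomorphic.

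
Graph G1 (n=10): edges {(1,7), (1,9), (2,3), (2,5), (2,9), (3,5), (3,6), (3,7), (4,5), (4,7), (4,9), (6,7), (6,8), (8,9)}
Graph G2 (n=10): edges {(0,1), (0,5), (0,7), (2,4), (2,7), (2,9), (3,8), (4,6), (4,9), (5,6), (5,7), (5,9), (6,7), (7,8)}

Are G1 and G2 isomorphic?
No, not isomorphic

The graphs are NOT isomorphic.

Connected components of G1: 2 component(s) with vertex sets [[0], [1, 2, 3, 4, 5, 6, 7, 8, 9]], sizes [1, 9].
Connected components of G2: 1 component(s) with vertex sets [[0, 1, 2, 3, 4, 5, 6, 7, 8, 9]], sizes [10].
The number of connected components (and the multiset of component sizes) is an isomorphism invariant — an isomorphism maps each component of G1 bijectively onto a component of G2. Since G1 has 2 component(s) and G2 has 1, they cannot be isomorphic.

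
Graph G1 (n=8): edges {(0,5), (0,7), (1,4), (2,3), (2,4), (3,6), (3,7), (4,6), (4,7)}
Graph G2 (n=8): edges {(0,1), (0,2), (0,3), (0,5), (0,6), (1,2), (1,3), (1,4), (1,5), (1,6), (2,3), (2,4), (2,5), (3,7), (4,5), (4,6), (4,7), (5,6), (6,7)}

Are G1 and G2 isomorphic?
No, not isomorphic

The graphs are NOT isomorphic.

Counting triangles (3-cliques): G1 has 0, G2 has 16.
Triangle count is an isomorphism invariant, so differing triangle counts rule out isomorphism.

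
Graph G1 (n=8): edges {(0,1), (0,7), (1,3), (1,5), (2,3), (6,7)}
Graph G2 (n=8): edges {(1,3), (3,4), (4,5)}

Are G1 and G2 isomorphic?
No, not isomorphic

The graphs are NOT isomorphic.

Connected components of G1: 2 component(s) with vertex sets [[4], [0, 1, 2, 3, 5, 6, 7]], sizes [1, 7].
Connected components of G2: 5 component(s) with vertex sets [[0], [2], [6], [7], [1, 3, 4, 5]], sizes [1, 1, 1, 1, 4].
The number of connected components (and the multiset of component sizes) is an isomorphism invariant — an isomorphism maps each component of G1 bijectively onto a component of G2. Since G1 has 2 component(s) and G2 has 5, they cannot be isomorphic.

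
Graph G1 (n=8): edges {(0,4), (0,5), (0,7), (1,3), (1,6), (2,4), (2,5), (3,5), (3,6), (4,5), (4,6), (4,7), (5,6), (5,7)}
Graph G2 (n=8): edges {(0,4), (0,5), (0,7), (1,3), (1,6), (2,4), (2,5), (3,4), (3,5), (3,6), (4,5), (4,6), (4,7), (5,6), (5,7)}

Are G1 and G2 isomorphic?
No, not isomorphic

The graphs are NOT isomorphic.

Counting edges: G1 has 14 edge(s); G2 has 15 edge(s).
Edge count is an isomorphism invariant (a bijection on vertices induces a bijection on edges), so differing edge counts rule out isomorphism.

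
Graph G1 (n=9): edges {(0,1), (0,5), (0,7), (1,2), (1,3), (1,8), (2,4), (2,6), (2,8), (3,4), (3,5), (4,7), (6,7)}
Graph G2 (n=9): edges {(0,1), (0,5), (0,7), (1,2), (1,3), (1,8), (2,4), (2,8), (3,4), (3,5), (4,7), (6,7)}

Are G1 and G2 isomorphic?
No, not isomorphic

The graphs are NOT isomorphic.

Counting edges: G1 has 13 edge(s); G2 has 12 edge(s).
Edge count is an isomorphism invariant (a bijection on vertices induces a bijection on edges), so differing edge counts rule out isomorphism.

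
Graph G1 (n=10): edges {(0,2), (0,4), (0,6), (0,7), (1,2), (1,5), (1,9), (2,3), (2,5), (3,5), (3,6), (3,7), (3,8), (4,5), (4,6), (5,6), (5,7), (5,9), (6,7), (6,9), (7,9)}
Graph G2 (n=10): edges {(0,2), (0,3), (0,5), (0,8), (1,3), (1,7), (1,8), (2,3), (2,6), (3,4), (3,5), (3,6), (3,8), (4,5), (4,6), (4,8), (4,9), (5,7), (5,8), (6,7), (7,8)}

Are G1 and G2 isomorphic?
Yes, isomorphic

The graphs are isomorphic.
One valid mapping φ: V(G1) → V(G2): 0→7, 1→2, 2→6, 3→4, 4→1, 5→3, 6→8, 7→5, 8→9, 9→0

Verify φ preserves adjacency — for each edge of G1, its image is an edge of G2:
  (0,2) → (φ(0),φ(2)) = (6,7) ∈ E(G2) ✓
  (0,4) → (φ(0),φ(4)) = (1,7) ∈ E(G2) ✓
  (0,6) → (φ(0),φ(6)) = (7,8) ∈ E(G2) ✓
  (0,7) → (φ(0),φ(7)) = (5,7) ∈ E(G2) ✓
  (1,2) → (φ(1),φ(2)) = (2,6) ∈ E(G2) ✓
  (1,5) → (φ(1),φ(5)) = (2,3) ∈ E(G2) ✓
  (1,9) → (φ(1),φ(9)) = (0,2) ∈ E(G2) ✓
  (2,3) → (φ(2),φ(3)) = (4,6) ∈ E(G2) ✓
  (2,5) → (φ(2),φ(5)) = (3,6) ∈ E(G2) ✓
  (3,5) → (φ(3),φ(5)) = (3,4) ∈ E(G2) ✓
  (3,6) → (φ(3),φ(6)) = (4,8) ∈ E(G2) ✓
  (3,7) → (φ(3),φ(7)) = (4,5) ∈ E(G2) ✓
  (3,8) → (φ(3),φ(8)) = (4,9) ∈ E(G2) ✓
  (4,5) → (φ(4),φ(5)) = (1,3) ∈ E(G2) ✓
  (4,6) → (φ(4),φ(6)) = (1,8) ∈ E(G2) ✓
  (5,6) → (φ(5),φ(6)) = (3,8) ∈ E(G2) ✓
  (5,7) → (φ(5),φ(7)) = (3,5) ∈ E(G2) ✓
  (5,9) → (φ(5),φ(9)) = (0,3) ∈ E(G2) ✓
  (6,7) → (φ(6),φ(7)) = (5,8) ∈ E(G2) ✓
  (6,9) → (φ(6),φ(9)) = (0,8) ∈ E(G2) ✓
  (7,9) → (φ(7),φ(9)) = (0,5) ∈ E(G2) ✓
All 21 edges of G1 map to edges of G2, and |E(G1)| = |E(G2)| = 21, so φ is a bijection on edges as well as vertices. Hence G1 ≅ G2.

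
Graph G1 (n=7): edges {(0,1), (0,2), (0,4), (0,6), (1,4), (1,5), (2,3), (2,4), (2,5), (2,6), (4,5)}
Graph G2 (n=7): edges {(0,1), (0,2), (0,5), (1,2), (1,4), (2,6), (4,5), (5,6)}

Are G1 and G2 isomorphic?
No, not isomorphic

The graphs are NOT isomorphic.

Connected components of G1: 1 component(s) with vertex sets [[0, 1, 2, 3, 4, 5, 6]], sizes [7].
Connected components of G2: 2 component(s) with vertex sets [[3], [0, 1, 2, 4, 5, 6]], sizes [1, 6].
The number of connected components (and the multiset of component sizes) is an isomorphism invariant — an isomorphism maps each component of G1 bijectively onto a component of G2. Since G1 has 1 component(s) and G2 has 2, they cannot be isomorphic.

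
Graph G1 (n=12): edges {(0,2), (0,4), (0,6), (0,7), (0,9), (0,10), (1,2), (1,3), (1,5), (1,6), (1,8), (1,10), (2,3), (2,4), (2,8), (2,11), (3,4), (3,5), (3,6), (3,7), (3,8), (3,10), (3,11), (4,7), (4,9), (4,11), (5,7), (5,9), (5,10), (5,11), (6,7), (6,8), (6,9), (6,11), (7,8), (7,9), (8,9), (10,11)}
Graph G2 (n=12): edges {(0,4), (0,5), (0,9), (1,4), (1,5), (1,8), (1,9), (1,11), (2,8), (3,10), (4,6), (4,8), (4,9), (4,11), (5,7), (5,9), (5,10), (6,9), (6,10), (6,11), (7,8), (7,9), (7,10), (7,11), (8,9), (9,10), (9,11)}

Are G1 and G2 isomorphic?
No, not isomorphic

The graphs are NOT isomorphic.

Counting triangles (3-cliques): G1 has 35, G2 has 20.
Triangle count is an isomorphism invariant, so differing triangle counts rule out isomorphism.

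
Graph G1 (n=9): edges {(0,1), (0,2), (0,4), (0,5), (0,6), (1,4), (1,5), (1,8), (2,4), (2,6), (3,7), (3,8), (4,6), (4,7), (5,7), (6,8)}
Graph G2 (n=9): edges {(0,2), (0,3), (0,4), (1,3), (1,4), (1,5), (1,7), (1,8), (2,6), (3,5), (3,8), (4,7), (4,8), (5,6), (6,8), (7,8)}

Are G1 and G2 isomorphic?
Yes, isomorphic

The graphs are isomorphic.
One valid mapping φ: V(G1) → V(G2): 0→1, 1→3, 2→7, 3→2, 4→8, 5→5, 6→4, 7→6, 8→0

Verify φ preserves adjacency — for each edge of G1, its image is an edge of G2:
  (0,1) → (φ(0),φ(1)) = (1,3) ∈ E(G2) ✓
  (0,2) → (φ(0),φ(2)) = (1,7) ∈ E(G2) ✓
  (0,4) → (φ(0),φ(4)) = (1,8) ∈ E(G2) ✓
  (0,5) → (φ(0),φ(5)) = (1,5) ∈ E(G2) ✓
  (0,6) → (φ(0),φ(6)) = (1,4) ∈ E(G2) ✓
  (1,4) → (φ(1),φ(4)) = (3,8) ∈ E(G2) ✓
  (1,5) → (φ(1),φ(5)) = (3,5) ∈ E(G2) ✓
  (1,8) → (φ(1),φ(8)) = (0,3) ∈ E(G2) ✓
  (2,4) → (φ(2),φ(4)) = (7,8) ∈ E(G2) ✓
  (2,6) → (φ(2),φ(6)) = (4,7) ∈ E(G2) ✓
  (3,7) → (φ(3),φ(7)) = (2,6) ∈ E(G2) ✓
  (3,8) → (φ(3),φ(8)) = (0,2) ∈ E(G2) ✓
  (4,6) → (φ(4),φ(6)) = (4,8) ∈ E(G2) ✓
  (4,7) → (φ(4),φ(7)) = (6,8) ∈ E(G2) ✓
  (5,7) → (φ(5),φ(7)) = (5,6) ∈ E(G2) ✓
  (6,8) → (φ(6),φ(8)) = (0,4) ∈ E(G2) ✓
All 16 edges of G1 map to edges of G2, and |E(G1)| = |E(G2)| = 16, so φ is a bijection on edges as well as vertices. Hence G1 ≅ G2.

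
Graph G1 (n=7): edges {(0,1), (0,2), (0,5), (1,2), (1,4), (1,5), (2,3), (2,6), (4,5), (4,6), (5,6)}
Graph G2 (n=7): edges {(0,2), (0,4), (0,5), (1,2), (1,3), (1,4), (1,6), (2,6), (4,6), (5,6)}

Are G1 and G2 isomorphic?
No, not isomorphic

The graphs are NOT isomorphic.

Counting triangles (3-cliques): G1 has 4, G2 has 2.
Triangle count is an isomorphism invariant, so differing triangle counts rule out isomorphism.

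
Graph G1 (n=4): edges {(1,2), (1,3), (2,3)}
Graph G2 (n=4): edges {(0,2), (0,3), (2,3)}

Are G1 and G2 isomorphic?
Yes, isomorphic

The graphs are isomorphic.
One valid mapping φ: V(G1) → V(G2): 0→1, 1→0, 2→3, 3→2

Verify φ preserves adjacency — for each edge of G1, its image is an edge of G2:
  (1,2) → (φ(1),φ(2)) = (0,3) ∈ E(G2) ✓
  (1,3) → (φ(1),φ(3)) = (0,2) ∈ E(G2) ✓
  (2,3) → (φ(2),φ(3)) = (2,3) ∈ E(G2) ✓
All 3 edges of G1 map to edges of G2, and |E(G1)| = |E(G2)| = 3, so φ is a bijection on edges as well as vertices. Hence G1 ≅ G2.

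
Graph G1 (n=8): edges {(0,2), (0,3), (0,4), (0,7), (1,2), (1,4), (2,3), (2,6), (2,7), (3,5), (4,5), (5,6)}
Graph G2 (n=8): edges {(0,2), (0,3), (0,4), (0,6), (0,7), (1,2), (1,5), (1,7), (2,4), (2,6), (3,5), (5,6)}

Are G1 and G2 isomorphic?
Yes, isomorphic

The graphs are isomorphic.
One valid mapping φ: V(G1) → V(G2): 0→2, 1→7, 2→0, 3→6, 4→1, 5→5, 6→3, 7→4

Verify φ preserves adjacency — for each edge of G1, its image is an edge of G2:
  (0,2) → (φ(0),φ(2)) = (0,2) ∈ E(G2) ✓
  (0,3) → (φ(0),φ(3)) = (2,6) ∈ E(G2) ✓
  (0,4) → (φ(0),φ(4)) = (1,2) ∈ E(G2) ✓
  (0,7) → (φ(0),φ(7)) = (2,4) ∈ E(G2) ✓
  (1,2) → (φ(1),φ(2)) = (0,7) ∈ E(G2) ✓
  (1,4) → (φ(1),φ(4)) = (1,7) ∈ E(G2) ✓
  (2,3) → (φ(2),φ(3)) = (0,6) ∈ E(G2) ✓
  (2,6) → (φ(2),φ(6)) = (0,3) ∈ E(G2) ✓
  (2,7) → (φ(2),φ(7)) = (0,4) ∈ E(G2) ✓
  (3,5) → (φ(3),φ(5)) = (5,6) ∈ E(G2) ✓
  (4,5) → (φ(4),φ(5)) = (1,5) ∈ E(G2) ✓
  (5,6) → (φ(5),φ(6)) = (3,5) ∈ E(G2) ✓
All 12 edges of G1 map to edges of G2, and |E(G1)| = |E(G2)| = 12, so φ is a bijection on edges as well as vertices. Hence G1 ≅ G2.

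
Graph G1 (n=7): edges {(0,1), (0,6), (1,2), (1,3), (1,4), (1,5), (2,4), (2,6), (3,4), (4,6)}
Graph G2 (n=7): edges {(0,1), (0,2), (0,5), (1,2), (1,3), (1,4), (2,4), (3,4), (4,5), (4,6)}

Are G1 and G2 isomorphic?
Yes, isomorphic

The graphs are isomorphic.
One valid mapping φ: V(G1) → V(G2): 0→5, 1→4, 2→2, 3→3, 4→1, 5→6, 6→0

Verify φ preserves adjacency — for each edge of G1, its image is an edge of G2:
  (0,1) → (φ(0),φ(1)) = (4,5) ∈ E(G2) ✓
  (0,6) → (φ(0),φ(6)) = (0,5) ∈ E(G2) ✓
  (1,2) → (φ(1),φ(2)) = (2,4) ∈ E(G2) ✓
  (1,3) → (φ(1),φ(3)) = (3,4) ∈ E(G2) ✓
  (1,4) → (φ(1),φ(4)) = (1,4) ∈ E(G2) ✓
  (1,5) → (φ(1),φ(5)) = (4,6) ∈ E(G2) ✓
  (2,4) → (φ(2),φ(4)) = (1,2) ∈ E(G2) ✓
  (2,6) → (φ(2),φ(6)) = (0,2) ∈ E(G2) ✓
  (3,4) → (φ(3),φ(4)) = (1,3) ∈ E(G2) ✓
  (4,6) → (φ(4),φ(6)) = (0,1) ∈ E(G2) ✓
All 10 edges of G1 map to edges of G2, and |E(G1)| = |E(G2)| = 10, so φ is a bijection on edges as well as vertices. Hence G1 ≅ G2.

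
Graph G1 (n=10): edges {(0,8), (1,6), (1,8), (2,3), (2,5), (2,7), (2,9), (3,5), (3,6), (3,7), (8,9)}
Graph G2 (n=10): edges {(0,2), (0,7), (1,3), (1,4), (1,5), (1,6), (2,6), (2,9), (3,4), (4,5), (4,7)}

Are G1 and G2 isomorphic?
Yes, isomorphic

The graphs are isomorphic.
One valid mapping φ: V(G1) → V(G2): 0→9, 1→0, 2→1, 3→4, 4→8, 5→3, 6→7, 7→5, 8→2, 9→6

Verify φ preserves adjacency — for each edge of G1, its image is an edge of G2:
  (0,8) → (φ(0),φ(8)) = (2,9) ∈ E(G2) ✓
  (1,6) → (φ(1),φ(6)) = (0,7) ∈ E(G2) ✓
  (1,8) → (φ(1),φ(8)) = (0,2) ∈ E(G2) ✓
  (2,3) → (φ(2),φ(3)) = (1,4) ∈ E(G2) ✓
  (2,5) → (φ(2),φ(5)) = (1,3) ∈ E(G2) ✓
  (2,7) → (φ(2),φ(7)) = (1,5) ∈ E(G2) ✓
  (2,9) → (φ(2),φ(9)) = (1,6) ∈ E(G2) ✓
  (3,5) → (φ(3),φ(5)) = (3,4) ∈ E(G2) ✓
  (3,6) → (φ(3),φ(6)) = (4,7) ∈ E(G2) ✓
  (3,7) → (φ(3),φ(7)) = (4,5) ∈ E(G2) ✓
  (8,9) → (φ(8),φ(9)) = (2,6) ∈ E(G2) ✓
All 11 edges of G1 map to edges of G2, and |E(G1)| = |E(G2)| = 11, so φ is a bijection on edges as well as vertices. Hence G1 ≅ G2.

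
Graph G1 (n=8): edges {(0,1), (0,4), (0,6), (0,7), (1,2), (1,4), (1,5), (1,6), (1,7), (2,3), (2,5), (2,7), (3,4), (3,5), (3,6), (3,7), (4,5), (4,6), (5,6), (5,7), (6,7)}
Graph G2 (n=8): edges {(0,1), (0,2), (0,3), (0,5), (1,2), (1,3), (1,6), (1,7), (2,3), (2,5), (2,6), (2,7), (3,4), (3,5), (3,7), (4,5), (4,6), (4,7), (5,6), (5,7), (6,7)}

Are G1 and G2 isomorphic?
Yes, isomorphic

The graphs are isomorphic.
One valid mapping φ: V(G1) → V(G2): 0→4, 1→5, 2→0, 3→1, 4→6, 5→2, 6→7, 7→3

Verify φ preserves adjacency — for each edge of G1, its image is an edge of G2:
  (0,1) → (φ(0),φ(1)) = (4,5) ∈ E(G2) ✓
  (0,4) → (φ(0),φ(4)) = (4,6) ∈ E(G2) ✓
  (0,6) → (φ(0),φ(6)) = (4,7) ∈ E(G2) ✓
  (0,7) → (φ(0),φ(7)) = (3,4) ∈ E(G2) ✓
  (1,2) → (φ(1),φ(2)) = (0,5) ∈ E(G2) ✓
  (1,4) → (φ(1),φ(4)) = (5,6) ∈ E(G2) ✓
  (1,5) → (φ(1),φ(5)) = (2,5) ∈ E(G2) ✓
  (1,6) → (φ(1),φ(6)) = (5,7) ∈ E(G2) ✓
  (1,7) → (φ(1),φ(7)) = (3,5) ∈ E(G2) ✓
  (2,3) → (φ(2),φ(3)) = (0,1) ∈ E(G2) ✓
  (2,5) → (φ(2),φ(5)) = (0,2) ∈ E(G2) ✓
  (2,7) → (φ(2),φ(7)) = (0,3) ∈ E(G2) ✓
  (3,4) → (φ(3),φ(4)) = (1,6) ∈ E(G2) ✓
  (3,5) → (φ(3),φ(5)) = (1,2) ∈ E(G2) ✓
  (3,6) → (φ(3),φ(6)) = (1,7) ∈ E(G2) ✓
  (3,7) → (φ(3),φ(7)) = (1,3) ∈ E(G2) ✓
  (4,5) → (φ(4),φ(5)) = (2,6) ∈ E(G2) ✓
  (4,6) → (φ(4),φ(6)) = (6,7) ∈ E(G2) ✓
  (5,6) → (φ(5),φ(6)) = (2,7) ∈ E(G2) ✓
  (5,7) → (φ(5),φ(7)) = (2,3) ∈ E(G2) ✓
  (6,7) → (φ(6),φ(7)) = (3,7) ∈ E(G2) ✓
All 21 edges of G1 map to edges of G2, and |E(G1)| = |E(G2)| = 21, so φ is a bijection on edges as well as vertices. Hence G1 ≅ G2.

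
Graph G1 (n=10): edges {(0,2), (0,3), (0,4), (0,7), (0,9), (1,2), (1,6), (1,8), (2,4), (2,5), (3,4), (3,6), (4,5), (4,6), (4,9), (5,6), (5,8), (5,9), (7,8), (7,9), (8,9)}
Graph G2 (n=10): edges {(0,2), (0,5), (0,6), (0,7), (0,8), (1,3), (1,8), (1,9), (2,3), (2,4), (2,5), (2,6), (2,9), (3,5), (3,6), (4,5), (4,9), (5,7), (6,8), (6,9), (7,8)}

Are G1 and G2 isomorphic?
Yes, isomorphic

The graphs are isomorphic.
One valid mapping φ: V(G1) → V(G2): 0→5, 1→1, 2→3, 3→4, 4→2, 5→6, 6→9, 7→7, 8→8, 9→0

Verify φ preserves adjacency — for each edge of G1, its image is an edge of G2:
  (0,2) → (φ(0),φ(2)) = (3,5) ∈ E(G2) ✓
  (0,3) → (φ(0),φ(3)) = (4,5) ∈ E(G2) ✓
  (0,4) → (φ(0),φ(4)) = (2,5) ∈ E(G2) ✓
  (0,7) → (φ(0),φ(7)) = (5,7) ∈ E(G2) ✓
  (0,9) → (φ(0),φ(9)) = (0,5) ∈ E(G2) ✓
  (1,2) → (φ(1),φ(2)) = (1,3) ∈ E(G2) ✓
  (1,6) → (φ(1),φ(6)) = (1,9) ∈ E(G2) ✓
  (1,8) → (φ(1),φ(8)) = (1,8) ∈ E(G2) ✓
  (2,4) → (φ(2),φ(4)) = (2,3) ∈ E(G2) ✓
  (2,5) → (φ(2),φ(5)) = (3,6) ∈ E(G2) ✓
  (3,4) → (φ(3),φ(4)) = (2,4) ∈ E(G2) ✓
  (3,6) → (φ(3),φ(6)) = (4,9) ∈ E(G2) ✓
  (4,5) → (φ(4),φ(5)) = (2,6) ∈ E(G2) ✓
  (4,6) → (φ(4),φ(6)) = (2,9) ∈ E(G2) ✓
  (4,9) → (φ(4),φ(9)) = (0,2) ∈ E(G2) ✓
  (5,6) → (φ(5),φ(6)) = (6,9) ∈ E(G2) ✓
  (5,8) → (φ(5),φ(8)) = (6,8) ∈ E(G2) ✓
  (5,9) → (φ(5),φ(9)) = (0,6) ∈ E(G2) ✓
  (7,8) → (φ(7),φ(8)) = (7,8) ∈ E(G2) ✓
  (7,9) → (φ(7),φ(9)) = (0,7) ∈ E(G2) ✓
  (8,9) → (φ(8),φ(9)) = (0,8) ∈ E(G2) ✓
All 21 edges of G1 map to edges of G2, and |E(G1)| = |E(G2)| = 21, so φ is a bijection on edges as well as vertices. Hence G1 ≅ G2.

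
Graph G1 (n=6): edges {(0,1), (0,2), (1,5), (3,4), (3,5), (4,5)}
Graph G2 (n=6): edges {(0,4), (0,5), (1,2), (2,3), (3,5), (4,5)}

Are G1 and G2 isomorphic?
Yes, isomorphic

The graphs are isomorphic.
One valid mapping φ: V(G1) → V(G2): 0→2, 1→3, 2→1, 3→0, 4→4, 5→5

Verify φ preserves adjacency — for each edge of G1, its image is an edge of G2:
  (0,1) → (φ(0),φ(1)) = (2,3) ∈ E(G2) ✓
  (0,2) → (φ(0),φ(2)) = (1,2) ∈ E(G2) ✓
  (1,5) → (φ(1),φ(5)) = (3,5) ∈ E(G2) ✓
  (3,4) → (φ(3),φ(4)) = (0,4) ∈ E(G2) ✓
  (3,5) → (φ(3),φ(5)) = (0,5) ∈ E(G2) ✓
  (4,5) → (φ(4),φ(5)) = (4,5) ∈ E(G2) ✓
All 6 edges of G1 map to edges of G2, and |E(G1)| = |E(G2)| = 6, so φ is a bijection on edges as well as vertices. Hence G1 ≅ G2.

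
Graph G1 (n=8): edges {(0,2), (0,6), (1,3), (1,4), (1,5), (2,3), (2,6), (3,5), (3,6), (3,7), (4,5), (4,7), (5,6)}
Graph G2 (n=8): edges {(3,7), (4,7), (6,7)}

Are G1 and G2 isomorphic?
No, not isomorphic

The graphs are NOT isomorphic.

Connected components of G1: 1 component(s) with vertex sets [[0, 1, 2, 3, 4, 5, 6, 7]], sizes [8].
Connected components of G2: 5 component(s) with vertex sets [[0], [1], [2], [5], [3, 4, 6, 7]], sizes [1, 1, 1, 1, 4].
The number of connected components (and the multiset of component sizes) is an isomorphism invariant — an isomorphism maps each component of G1 bijectively onto a component of G2. Since G1 has 1 component(s) and G2 has 5, they cannot be isomorphic.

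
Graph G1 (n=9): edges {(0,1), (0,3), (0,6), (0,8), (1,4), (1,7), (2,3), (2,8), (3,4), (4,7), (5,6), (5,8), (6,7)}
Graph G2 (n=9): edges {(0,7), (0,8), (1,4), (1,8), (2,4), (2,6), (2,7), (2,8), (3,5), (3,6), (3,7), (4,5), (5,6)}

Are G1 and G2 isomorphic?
Yes, isomorphic

The graphs are isomorphic.
One valid mapping φ: V(G1) → V(G2): 0→2, 1→6, 2→0, 3→7, 4→3, 5→1, 6→4, 7→5, 8→8

Verify φ preserves adjacency — for each edge of G1, its image is an edge of G2:
  (0,1) → (φ(0),φ(1)) = (2,6) ∈ E(G2) ✓
  (0,3) → (φ(0),φ(3)) = (2,7) ∈ E(G2) ✓
  (0,6) → (φ(0),φ(6)) = (2,4) ∈ E(G2) ✓
  (0,8) → (φ(0),φ(8)) = (2,8) ∈ E(G2) ✓
  (1,4) → (φ(1),φ(4)) = (3,6) ∈ E(G2) ✓
  (1,7) → (φ(1),φ(7)) = (5,6) ∈ E(G2) ✓
  (2,3) → (φ(2),φ(3)) = (0,7) ∈ E(G2) ✓
  (2,8) → (φ(2),φ(8)) = (0,8) ∈ E(G2) ✓
  (3,4) → (φ(3),φ(4)) = (3,7) ∈ E(G2) ✓
  (4,7) → (φ(4),φ(7)) = (3,5) ∈ E(G2) ✓
  (5,6) → (φ(5),φ(6)) = (1,4) ∈ E(G2) ✓
  (5,8) → (φ(5),φ(8)) = (1,8) ∈ E(G2) ✓
  (6,7) → (φ(6),φ(7)) = (4,5) ∈ E(G2) ✓
All 13 edges of G1 map to edges of G2, and |E(G1)| = |E(G2)| = 13, so φ is a bijection on edges as well as vertices. Hence G1 ≅ G2.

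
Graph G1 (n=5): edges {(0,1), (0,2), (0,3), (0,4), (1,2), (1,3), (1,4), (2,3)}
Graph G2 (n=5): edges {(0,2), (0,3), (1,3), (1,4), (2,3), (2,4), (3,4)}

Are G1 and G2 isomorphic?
No, not isomorphic

The graphs are NOT isomorphic.

Degrees in G1: deg(0)=4, deg(1)=4, deg(2)=3, deg(3)=3, deg(4)=2.
Sorted degree sequence of G1: [4, 4, 3, 3, 2].
Degrees in G2: deg(0)=2, deg(1)=2, deg(2)=3, deg(3)=4, deg(4)=3.
Sorted degree sequence of G2: [4, 3, 3, 2, 2].
The (sorted) degree sequence is an isomorphism invariant, so since G1 and G2 have different degree sequences they cannot be isomorphic.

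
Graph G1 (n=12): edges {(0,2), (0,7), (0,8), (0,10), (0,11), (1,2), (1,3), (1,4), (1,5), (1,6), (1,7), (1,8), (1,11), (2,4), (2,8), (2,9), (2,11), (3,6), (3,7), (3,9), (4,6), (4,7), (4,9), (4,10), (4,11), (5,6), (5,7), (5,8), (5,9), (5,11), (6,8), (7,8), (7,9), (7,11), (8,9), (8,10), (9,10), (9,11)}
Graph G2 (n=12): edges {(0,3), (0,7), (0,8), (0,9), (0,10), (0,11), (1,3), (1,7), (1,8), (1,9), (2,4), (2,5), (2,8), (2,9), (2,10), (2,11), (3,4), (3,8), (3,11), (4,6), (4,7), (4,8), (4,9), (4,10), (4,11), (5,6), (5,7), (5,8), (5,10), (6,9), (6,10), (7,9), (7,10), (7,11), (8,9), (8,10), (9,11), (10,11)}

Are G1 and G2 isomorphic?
Yes, isomorphic

The graphs are isomorphic.
One valid mapping φ: V(G1) → V(G2): 0→3, 1→10, 2→0, 3→6, 4→7, 5→2, 6→5, 7→4, 8→8, 9→9, 10→1, 11→11

Verify φ preserves adjacency — for each edge of G1, its image is an edge of G2:
  (0,2) → (φ(0),φ(2)) = (0,3) ∈ E(G2) ✓
  (0,7) → (φ(0),φ(7)) = (3,4) ∈ E(G2) ✓
  (0,8) → (φ(0),φ(8)) = (3,8) ∈ E(G2) ✓
  (0,10) → (φ(0),φ(10)) = (1,3) ∈ E(G2) ✓
  (0,11) → (φ(0),φ(11)) = (3,11) ∈ E(G2) ✓
  (1,2) → (φ(1),φ(2)) = (0,10) ∈ E(G2) ✓
  (1,3) → (φ(1),φ(3)) = (6,10) ∈ E(G2) ✓
  (1,4) → (φ(1),φ(4)) = (7,10) ∈ E(G2) ✓
  (1,5) → (φ(1),φ(5)) = (2,10) ∈ E(G2) ✓
  (1,6) → (φ(1),φ(6)) = (5,10) ∈ E(G2) ✓
  (1,7) → (φ(1),φ(7)) = (4,10) ∈ E(G2) ✓
  (1,8) → (φ(1),φ(8)) = (8,10) ∈ E(G2) ✓
  (1,11) → (φ(1),φ(11)) = (10,11) ∈ E(G2) ✓
  (2,4) → (φ(2),φ(4)) = (0,7) ∈ E(G2) ✓
  (2,8) → (φ(2),φ(8)) = (0,8) ∈ E(G2) ✓
  (2,9) → (φ(2),φ(9)) = (0,9) ∈ E(G2) ✓
  (2,11) → (φ(2),φ(11)) = (0,11) ∈ E(G2) ✓
  (3,6) → (φ(3),φ(6)) = (5,6) ∈ E(G2) ✓
  (3,7) → (φ(3),φ(7)) = (4,6) ∈ E(G2) ✓
  (3,9) → (φ(3),φ(9)) = (6,9) ∈ E(G2) ✓
  (4,6) → (φ(4),φ(6)) = (5,7) ∈ E(G2) ✓
  (4,7) → (φ(4),φ(7)) = (4,7) ∈ E(G2) ✓
  (4,9) → (φ(4),φ(9)) = (7,9) ∈ E(G2) ✓
  (4,10) → (φ(4),φ(10)) = (1,7) ∈ E(G2) ✓
  (4,11) → (φ(4),φ(11)) = (7,11) ∈ E(G2) ✓
  (5,6) → (φ(5),φ(6)) = (2,5) ∈ E(G2) ✓
  (5,7) → (φ(5),φ(7)) = (2,4) ∈ E(G2) ✓
  (5,8) → (φ(5),φ(8)) = (2,8) ∈ E(G2) ✓
  (5,9) → (φ(5),φ(9)) = (2,9) ∈ E(G2) ✓
  (5,11) → (φ(5),φ(11)) = (2,11) ∈ E(G2) ✓
  (6,8) → (φ(6),φ(8)) = (5,8) ∈ E(G2) ✓
  (7,8) → (φ(7),φ(8)) = (4,8) ∈ E(G2) ✓
  (7,9) → (φ(7),φ(9)) = (4,9) ∈ E(G2) ✓
  (7,11) → (φ(7),φ(11)) = (4,11) ∈ E(G2) ✓
  (8,9) → (φ(8),φ(9)) = (8,9) ∈ E(G2) ✓
  (8,10) → (φ(8),φ(10)) = (1,8) ∈ E(G2) ✓
  (9,10) → (φ(9),φ(10)) = (1,9) ∈ E(G2) ✓
  (9,11) → (φ(9),φ(11)) = (9,11) ∈ E(G2) ✓
All 38 edges of G1 map to edges of G2, and |E(G1)| = |E(G2)| = 38, so φ is a bijection on edges as well as vertices. Hence G1 ≅ G2.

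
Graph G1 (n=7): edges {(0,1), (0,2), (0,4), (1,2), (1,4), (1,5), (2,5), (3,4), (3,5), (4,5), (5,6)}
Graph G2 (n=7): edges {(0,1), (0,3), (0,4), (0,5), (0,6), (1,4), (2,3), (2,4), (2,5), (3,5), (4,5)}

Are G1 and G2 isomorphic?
Yes, isomorphic

The graphs are isomorphic.
One valid mapping φ: V(G1) → V(G2): 0→2, 1→5, 2→3, 3→1, 4→4, 5→0, 6→6

Verify φ preserves adjacency — for each edge of G1, its image is an edge of G2:
  (0,1) → (φ(0),φ(1)) = (2,5) ∈ E(G2) ✓
  (0,2) → (φ(0),φ(2)) = (2,3) ∈ E(G2) ✓
  (0,4) → (φ(0),φ(4)) = (2,4) ∈ E(G2) ✓
  (1,2) → (φ(1),φ(2)) = (3,5) ∈ E(G2) ✓
  (1,4) → (φ(1),φ(4)) = (4,5) ∈ E(G2) ✓
  (1,5) → (φ(1),φ(5)) = (0,5) ∈ E(G2) ✓
  (2,5) → (φ(2),φ(5)) = (0,3) ∈ E(G2) ✓
  (3,4) → (φ(3),φ(4)) = (1,4) ∈ E(G2) ✓
  (3,5) → (φ(3),φ(5)) = (0,1) ∈ E(G2) ✓
  (4,5) → (φ(4),φ(5)) = (0,4) ∈ E(G2) ✓
  (5,6) → (φ(5),φ(6)) = (0,6) ∈ E(G2) ✓
All 11 edges of G1 map to edges of G2, and |E(G1)| = |E(G2)| = 11, so φ is a bijection on edges as well as vertices. Hence G1 ≅ G2.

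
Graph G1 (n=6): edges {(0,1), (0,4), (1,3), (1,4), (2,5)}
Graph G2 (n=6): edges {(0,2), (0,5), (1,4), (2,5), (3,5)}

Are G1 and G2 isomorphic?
Yes, isomorphic

The graphs are isomorphic.
One valid mapping φ: V(G1) → V(G2): 0→2, 1→5, 2→4, 3→3, 4→0, 5→1

Verify φ preserves adjacency — for each edge of G1, its image is an edge of G2:
  (0,1) → (φ(0),φ(1)) = (2,5) ∈ E(G2) ✓
  (0,4) → (φ(0),φ(4)) = (0,2) ∈ E(G2) ✓
  (1,3) → (φ(1),φ(3)) = (3,5) ∈ E(G2) ✓
  (1,4) → (φ(1),φ(4)) = (0,5) ∈ E(G2) ✓
  (2,5) → (φ(2),φ(5)) = (1,4) ∈ E(G2) ✓
All 5 edges of G1 map to edges of G2, and |E(G1)| = |E(G2)| = 5, so φ is a bijection on edges as well as vertices. Hence G1 ≅ G2.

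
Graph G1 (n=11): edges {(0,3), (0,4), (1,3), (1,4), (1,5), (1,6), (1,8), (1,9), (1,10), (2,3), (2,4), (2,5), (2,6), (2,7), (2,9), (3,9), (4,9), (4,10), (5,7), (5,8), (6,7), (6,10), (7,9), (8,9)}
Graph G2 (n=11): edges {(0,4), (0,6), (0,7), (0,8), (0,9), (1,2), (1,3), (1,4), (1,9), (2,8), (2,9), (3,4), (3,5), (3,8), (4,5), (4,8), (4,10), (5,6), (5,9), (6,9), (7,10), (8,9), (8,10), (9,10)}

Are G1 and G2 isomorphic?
Yes, isomorphic

The graphs are isomorphic.
One valid mapping φ: V(G1) → V(G2): 0→7, 1→9, 2→4, 3→10, 4→0, 5→1, 6→5, 7→3, 8→2, 9→8, 10→6

Verify φ preserves adjacency — for each edge of G1, its image is an edge of G2:
  (0,3) → (φ(0),φ(3)) = (7,10) ∈ E(G2) ✓
  (0,4) → (φ(0),φ(4)) = (0,7) ∈ E(G2) ✓
  (1,3) → (φ(1),φ(3)) = (9,10) ∈ E(G2) ✓
  (1,4) → (φ(1),φ(4)) = (0,9) ∈ E(G2) ✓
  (1,5) → (φ(1),φ(5)) = (1,9) ∈ E(G2) ✓
  (1,6) → (φ(1),φ(6)) = (5,9) ∈ E(G2) ✓
  (1,8) → (φ(1),φ(8)) = (2,9) ∈ E(G2) ✓
  (1,9) → (φ(1),φ(9)) = (8,9) ∈ E(G2) ✓
  (1,10) → (φ(1),φ(10)) = (6,9) ∈ E(G2) ✓
  (2,3) → (φ(2),φ(3)) = (4,10) ∈ E(G2) ✓
  (2,4) → (φ(2),φ(4)) = (0,4) ∈ E(G2) ✓
  (2,5) → (φ(2),φ(5)) = (1,4) ∈ E(G2) ✓
  (2,6) → (φ(2),φ(6)) = (4,5) ∈ E(G2) ✓
  (2,7) → (φ(2),φ(7)) = (3,4) ∈ E(G2) ✓
  (2,9) → (φ(2),φ(9)) = (4,8) ∈ E(G2) ✓
  (3,9) → (φ(3),φ(9)) = (8,10) ∈ E(G2) ✓
  (4,9) → (φ(4),φ(9)) = (0,8) ∈ E(G2) ✓
  (4,10) → (φ(4),φ(10)) = (0,6) ∈ E(G2) ✓
  (5,7) → (φ(5),φ(7)) = (1,3) ∈ E(G2) ✓
  (5,8) → (φ(5),φ(8)) = (1,2) ∈ E(G2) ✓
  (6,7) → (φ(6),φ(7)) = (3,5) ∈ E(G2) ✓
  (6,10) → (φ(6),φ(10)) = (5,6) ∈ E(G2) ✓
  (7,9) → (φ(7),φ(9)) = (3,8) ∈ E(G2) ✓
  (8,9) → (φ(8),φ(9)) = (2,8) ∈ E(G2) ✓
All 24 edges of G1 map to edges of G2, and |E(G1)| = |E(G2)| = 24, so φ is a bijection on edges as well as vertices. Hence G1 ≅ G2.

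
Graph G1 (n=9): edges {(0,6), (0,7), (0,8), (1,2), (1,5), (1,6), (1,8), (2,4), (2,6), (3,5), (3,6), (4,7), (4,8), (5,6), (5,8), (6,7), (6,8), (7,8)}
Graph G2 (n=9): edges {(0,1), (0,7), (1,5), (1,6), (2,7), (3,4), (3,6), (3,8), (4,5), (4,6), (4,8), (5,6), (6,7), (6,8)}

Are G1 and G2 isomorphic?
No, not isomorphic

The graphs are NOT isomorphic.

Degrees in G1: deg(0)=3, deg(1)=4, deg(2)=3, deg(3)=2, deg(4)=3, deg(5)=4, deg(6)=7, deg(7)=4, deg(8)=6.
Sorted degree sequence of G1: [7, 6, 4, 4, 4, 3, 3, 3, 2].
Degrees in G2: deg(0)=2, deg(1)=3, deg(2)=1, deg(3)=3, deg(4)=4, deg(5)=3, deg(6)=6, deg(7)=3, deg(8)=3.
Sorted degree sequence of G2: [6, 4, 3, 3, 3, 3, 3, 2, 1].
The (sorted) degree sequence is an isomorphism invariant, so since G1 and G2 have different degree sequences they cannot be isomorphic.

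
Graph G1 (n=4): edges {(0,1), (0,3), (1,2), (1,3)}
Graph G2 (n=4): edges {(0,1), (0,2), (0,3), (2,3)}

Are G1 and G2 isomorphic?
Yes, isomorphic

The graphs are isomorphic.
One valid mapping φ: V(G1) → V(G2): 0→2, 1→0, 2→1, 3→3

Verify φ preserves adjacency — for each edge of G1, its image is an edge of G2:
  (0,1) → (φ(0),φ(1)) = (0,2) ∈ E(G2) ✓
  (0,3) → (φ(0),φ(3)) = (2,3) ∈ E(G2) ✓
  (1,2) → (φ(1),φ(2)) = (0,1) ∈ E(G2) ✓
  (1,3) → (φ(1),φ(3)) = (0,3) ∈ E(G2) ✓
All 4 edges of G1 map to edges of G2, and |E(G1)| = |E(G2)| = 4, so φ is a bijection on edges as well as vertices. Hence G1 ≅ G2.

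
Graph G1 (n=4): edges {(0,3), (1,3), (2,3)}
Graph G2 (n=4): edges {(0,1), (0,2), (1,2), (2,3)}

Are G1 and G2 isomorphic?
No, not isomorphic

The graphs are NOT isomorphic.

Degrees in G1: deg(0)=1, deg(1)=1, deg(2)=1, deg(3)=3.
Sorted degree sequence of G1: [3, 1, 1, 1].
Degrees in G2: deg(0)=2, deg(1)=2, deg(2)=3, deg(3)=1.
Sorted degree sequence of G2: [3, 2, 2, 1].
The (sorted) degree sequence is an isomorphism invariant, so since G1 and G2 have different degree sequences they cannot be isomorphic.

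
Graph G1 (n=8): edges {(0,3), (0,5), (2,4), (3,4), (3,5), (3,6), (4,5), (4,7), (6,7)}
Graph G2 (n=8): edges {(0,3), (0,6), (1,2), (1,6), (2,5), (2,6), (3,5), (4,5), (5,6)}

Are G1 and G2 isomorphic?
Yes, isomorphic

The graphs are isomorphic.
One valid mapping φ: V(G1) → V(G2): 0→1, 1→7, 2→4, 3→6, 4→5, 5→2, 6→0, 7→3

Verify φ preserves adjacency — for each edge of G1, its image is an edge of G2:
  (0,3) → (φ(0),φ(3)) = (1,6) ∈ E(G2) ✓
  (0,5) → (φ(0),φ(5)) = (1,2) ∈ E(G2) ✓
  (2,4) → (φ(2),φ(4)) = (4,5) ∈ E(G2) ✓
  (3,4) → (φ(3),φ(4)) = (5,6) ∈ E(G2) ✓
  (3,5) → (φ(3),φ(5)) = (2,6) ∈ E(G2) ✓
  (3,6) → (φ(3),φ(6)) = (0,6) ∈ E(G2) ✓
  (4,5) → (φ(4),φ(5)) = (2,5) ∈ E(G2) ✓
  (4,7) → (φ(4),φ(7)) = (3,5) ∈ E(G2) ✓
  (6,7) → (φ(6),φ(7)) = (0,3) ∈ E(G2) ✓
All 9 edges of G1 map to edges of G2, and |E(G1)| = |E(G2)| = 9, so φ is a bijection on edges as well as vertices. Hence G1 ≅ G2.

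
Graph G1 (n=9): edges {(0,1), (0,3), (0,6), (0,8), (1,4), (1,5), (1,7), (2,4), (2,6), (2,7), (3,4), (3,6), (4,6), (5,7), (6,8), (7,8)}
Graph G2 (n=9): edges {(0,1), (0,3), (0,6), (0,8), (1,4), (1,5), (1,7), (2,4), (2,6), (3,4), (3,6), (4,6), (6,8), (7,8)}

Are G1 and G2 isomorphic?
No, not isomorphic

The graphs are NOT isomorphic.

Counting edges: G1 has 16 edge(s); G2 has 14 edge(s).
Edge count is an isomorphism invariant (a bijection on vertices induces a bijection on edges), so differing edge counts rule out isomorphism.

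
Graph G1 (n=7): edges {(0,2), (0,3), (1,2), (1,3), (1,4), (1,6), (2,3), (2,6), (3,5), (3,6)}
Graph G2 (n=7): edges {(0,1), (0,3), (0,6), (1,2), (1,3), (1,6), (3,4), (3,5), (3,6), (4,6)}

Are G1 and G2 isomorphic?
Yes, isomorphic

The graphs are isomorphic.
One valid mapping φ: V(G1) → V(G2): 0→4, 1→1, 2→6, 3→3, 4→2, 5→5, 6→0

Verify φ preserves adjacency — for each edge of G1, its image is an edge of G2:
  (0,2) → (φ(0),φ(2)) = (4,6) ∈ E(G2) ✓
  (0,3) → (φ(0),φ(3)) = (3,4) ∈ E(G2) ✓
  (1,2) → (φ(1),φ(2)) = (1,6) ∈ E(G2) ✓
  (1,3) → (φ(1),φ(3)) = (1,3) ∈ E(G2) ✓
  (1,4) → (φ(1),φ(4)) = (1,2) ∈ E(G2) ✓
  (1,6) → (φ(1),φ(6)) = (0,1) ∈ E(G2) ✓
  (2,3) → (φ(2),φ(3)) = (3,6) ∈ E(G2) ✓
  (2,6) → (φ(2),φ(6)) = (0,6) ∈ E(G2) ✓
  (3,5) → (φ(3),φ(5)) = (3,5) ∈ E(G2) ✓
  (3,6) → (φ(3),φ(6)) = (0,3) ∈ E(G2) ✓
All 10 edges of G1 map to edges of G2, and |E(G1)| = |E(G2)| = 10, so φ is a bijection on edges as well as vertices. Hence G1 ≅ G2.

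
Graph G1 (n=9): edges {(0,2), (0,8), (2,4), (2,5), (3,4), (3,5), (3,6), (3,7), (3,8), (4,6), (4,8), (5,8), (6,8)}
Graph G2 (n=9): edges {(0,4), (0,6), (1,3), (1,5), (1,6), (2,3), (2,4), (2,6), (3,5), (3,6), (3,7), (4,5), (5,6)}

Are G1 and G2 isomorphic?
Yes, isomorphic

The graphs are isomorphic.
One valid mapping φ: V(G1) → V(G2): 0→0, 1→8, 2→4, 3→3, 4→5, 5→2, 6→1, 7→7, 8→6

Verify φ preserves adjacency — for each edge of G1, its image is an edge of G2:
  (0,2) → (φ(0),φ(2)) = (0,4) ∈ E(G2) ✓
  (0,8) → (φ(0),φ(8)) = (0,6) ∈ E(G2) ✓
  (2,4) → (φ(2),φ(4)) = (4,5) ∈ E(G2) ✓
  (2,5) → (φ(2),φ(5)) = (2,4) ∈ E(G2) ✓
  (3,4) → (φ(3),φ(4)) = (3,5) ∈ E(G2) ✓
  (3,5) → (φ(3),φ(5)) = (2,3) ∈ E(G2) ✓
  (3,6) → (φ(3),φ(6)) = (1,3) ∈ E(G2) ✓
  (3,7) → (φ(3),φ(7)) = (3,7) ∈ E(G2) ✓
  (3,8) → (φ(3),φ(8)) = (3,6) ∈ E(G2) ✓
  (4,6) → (φ(4),φ(6)) = (1,5) ∈ E(G2) ✓
  (4,8) → (φ(4),φ(8)) = (5,6) ∈ E(G2) ✓
  (5,8) → (φ(5),φ(8)) = (2,6) ∈ E(G2) ✓
  (6,8) → (φ(6),φ(8)) = (1,6) ∈ E(G2) ✓
All 13 edges of G1 map to edges of G2, and |E(G1)| = |E(G2)| = 13, so φ is a bijection on edges as well as vertices. Hence G1 ≅ G2.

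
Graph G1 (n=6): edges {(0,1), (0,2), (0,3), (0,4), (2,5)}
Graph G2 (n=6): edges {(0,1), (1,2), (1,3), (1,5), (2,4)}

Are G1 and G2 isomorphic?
Yes, isomorphic

The graphs are isomorphic.
One valid mapping φ: V(G1) → V(G2): 0→1, 1→5, 2→2, 3→0, 4→3, 5→4

Verify φ preserves adjacency — for each edge of G1, its image is an edge of G2:
  (0,1) → (φ(0),φ(1)) = (1,5) ∈ E(G2) ✓
  (0,2) → (φ(0),φ(2)) = (1,2) ∈ E(G2) ✓
  (0,3) → (φ(0),φ(3)) = (0,1) ∈ E(G2) ✓
  (0,4) → (φ(0),φ(4)) = (1,3) ∈ E(G2) ✓
  (2,5) → (φ(2),φ(5)) = (2,4) ∈ E(G2) ✓
All 5 edges of G1 map to edges of G2, and |E(G1)| = |E(G2)| = 5, so φ is a bijection on edges as well as vertices. Hence G1 ≅ G2.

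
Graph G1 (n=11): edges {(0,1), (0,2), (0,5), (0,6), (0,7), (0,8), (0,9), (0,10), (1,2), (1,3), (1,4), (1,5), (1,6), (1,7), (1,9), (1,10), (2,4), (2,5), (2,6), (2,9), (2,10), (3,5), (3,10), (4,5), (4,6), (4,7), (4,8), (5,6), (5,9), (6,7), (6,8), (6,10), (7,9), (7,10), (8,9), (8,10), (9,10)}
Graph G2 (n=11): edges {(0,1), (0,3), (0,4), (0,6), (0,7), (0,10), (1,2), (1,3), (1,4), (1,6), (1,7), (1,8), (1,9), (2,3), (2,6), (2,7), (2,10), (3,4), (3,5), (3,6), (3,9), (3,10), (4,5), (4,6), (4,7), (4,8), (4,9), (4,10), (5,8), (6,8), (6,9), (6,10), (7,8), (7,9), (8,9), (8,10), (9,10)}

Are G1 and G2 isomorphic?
Yes, isomorphic

The graphs are isomorphic.
One valid mapping φ: V(G1) → V(G2): 0→6, 1→4, 2→9, 3→5, 4→7, 5→8, 6→1, 7→0, 8→2, 9→10, 10→3

Verify φ preserves adjacency — for each edge of G1, its image is an edge of G2:
  (0,1) → (φ(0),φ(1)) = (4,6) ∈ E(G2) ✓
  (0,2) → (φ(0),φ(2)) = (6,9) ∈ E(G2) ✓
  (0,5) → (φ(0),φ(5)) = (6,8) ∈ E(G2) ✓
  (0,6) → (φ(0),φ(6)) = (1,6) ∈ E(G2) ✓
  (0,7) → (φ(0),φ(7)) = (0,6) ∈ E(G2) ✓
  (0,8) → (φ(0),φ(8)) = (2,6) ∈ E(G2) ✓
  (0,9) → (φ(0),φ(9)) = (6,10) ∈ E(G2) ✓
  (0,10) → (φ(0),φ(10)) = (3,6) ∈ E(G2) ✓
  (1,2) → (φ(1),φ(2)) = (4,9) ∈ E(G2) ✓
  (1,3) → (φ(1),φ(3)) = (4,5) ∈ E(G2) ✓
  (1,4) → (φ(1),φ(4)) = (4,7) ∈ E(G2) ✓
  (1,5) → (φ(1),φ(5)) = (4,8) ∈ E(G2) ✓
  (1,6) → (φ(1),φ(6)) = (1,4) ∈ E(G2) ✓
  (1,7) → (φ(1),φ(7)) = (0,4) ∈ E(G2) ✓
  (1,9) → (φ(1),φ(9)) = (4,10) ∈ E(G2) ✓
  (1,10) → (φ(1),φ(10)) = (3,4) ∈ E(G2) ✓
  (2,4) → (φ(2),φ(4)) = (7,9) ∈ E(G2) ✓
  (2,5) → (φ(2),φ(5)) = (8,9) ∈ E(G2) ✓
  (2,6) → (φ(2),φ(6)) = (1,9) ∈ E(G2) ✓
  (2,9) → (φ(2),φ(9)) = (9,10) ∈ E(G2) ✓
  (2,10) → (φ(2),φ(10)) = (3,9) ∈ E(G2) ✓
  (3,5) → (φ(3),φ(5)) = (5,8) ∈ E(G2) ✓
  (3,10) → (φ(3),φ(10)) = (3,5) ∈ E(G2) ✓
  (4,5) → (φ(4),φ(5)) = (7,8) ∈ E(G2) ✓
  (4,6) → (φ(4),φ(6)) = (1,7) ∈ E(G2) ✓
  (4,7) → (φ(4),φ(7)) = (0,7) ∈ E(G2) ✓
  (4,8) → (φ(4),φ(8)) = (2,7) ∈ E(G2) ✓
  (5,6) → (φ(5),φ(6)) = (1,8) ∈ E(G2) ✓
  (5,9) → (φ(5),φ(9)) = (8,10) ∈ E(G2) ✓
  (6,7) → (φ(6),φ(7)) = (0,1) ∈ E(G2) ✓
  (6,8) → (φ(6),φ(8)) = (1,2) ∈ E(G2) ✓
  (6,10) → (φ(6),φ(10)) = (1,3) ∈ E(G2) ✓
  (7,9) → (φ(7),φ(9)) = (0,10) ∈ E(G2) ✓
  (7,10) → (φ(7),φ(10)) = (0,3) ∈ E(G2) ✓
  (8,9) → (φ(8),φ(9)) = (2,10) ∈ E(G2) ✓
  (8,10) → (φ(8),φ(10)) = (2,3) ∈ E(G2) ✓
  (9,10) → (φ(9),φ(10)) = (3,10) ∈ E(G2) ✓
All 37 edges of G1 map to edges of G2, and |E(G1)| = |E(G2)| = 37, so φ is a bijection on edges as well as vertices. Hence G1 ≅ G2.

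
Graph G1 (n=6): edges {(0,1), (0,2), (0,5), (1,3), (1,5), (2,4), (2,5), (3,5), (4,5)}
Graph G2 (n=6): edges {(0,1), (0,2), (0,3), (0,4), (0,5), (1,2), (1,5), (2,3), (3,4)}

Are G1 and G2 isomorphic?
Yes, isomorphic

The graphs are isomorphic.
One valid mapping φ: V(G1) → V(G2): 0→2, 1→1, 2→3, 3→5, 4→4, 5→0

Verify φ preserves adjacency — for each edge of G1, its image is an edge of G2:
  (0,1) → (φ(0),φ(1)) = (1,2) ∈ E(G2) ✓
  (0,2) → (φ(0),φ(2)) = (2,3) ∈ E(G2) ✓
  (0,5) → (φ(0),φ(5)) = (0,2) ∈ E(G2) ✓
  (1,3) → (φ(1),φ(3)) = (1,5) ∈ E(G2) ✓
  (1,5) → (φ(1),φ(5)) = (0,1) ∈ E(G2) ✓
  (2,4) → (φ(2),φ(4)) = (3,4) ∈ E(G2) ✓
  (2,5) → (φ(2),φ(5)) = (0,3) ∈ E(G2) ✓
  (3,5) → (φ(3),φ(5)) = (0,5) ∈ E(G2) ✓
  (4,5) → (φ(4),φ(5)) = (0,4) ∈ E(G2) ✓
All 9 edges of G1 map to edges of G2, and |E(G1)| = |E(G2)| = 9, so φ is a bijection on edges as well as vertices. Hence G1 ≅ G2.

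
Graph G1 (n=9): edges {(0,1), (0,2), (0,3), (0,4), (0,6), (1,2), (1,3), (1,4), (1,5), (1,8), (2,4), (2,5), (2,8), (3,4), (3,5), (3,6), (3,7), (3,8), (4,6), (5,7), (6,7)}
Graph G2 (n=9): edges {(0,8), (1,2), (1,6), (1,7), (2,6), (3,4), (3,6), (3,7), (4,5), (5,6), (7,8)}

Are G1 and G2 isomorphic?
No, not isomorphic

The graphs are NOT isomorphic.

Degrees in G1: deg(0)=5, deg(1)=6, deg(2)=5, deg(3)=7, deg(4)=5, deg(5)=4, deg(6)=4, deg(7)=3, deg(8)=3.
Sorted degree sequence of G1: [7, 6, 5, 5, 5, 4, 4, 3, 3].
Degrees in G2: deg(0)=1, deg(1)=3, deg(2)=2, deg(3)=3, deg(4)=2, deg(5)=2, deg(6)=4, deg(7)=3, deg(8)=2.
Sorted degree sequence of G2: [4, 3, 3, 3, 2, 2, 2, 2, 1].
The (sorted) degree sequence is an isomorphism invariant, so since G1 and G2 have different degree sequences they cannot be isomorphic.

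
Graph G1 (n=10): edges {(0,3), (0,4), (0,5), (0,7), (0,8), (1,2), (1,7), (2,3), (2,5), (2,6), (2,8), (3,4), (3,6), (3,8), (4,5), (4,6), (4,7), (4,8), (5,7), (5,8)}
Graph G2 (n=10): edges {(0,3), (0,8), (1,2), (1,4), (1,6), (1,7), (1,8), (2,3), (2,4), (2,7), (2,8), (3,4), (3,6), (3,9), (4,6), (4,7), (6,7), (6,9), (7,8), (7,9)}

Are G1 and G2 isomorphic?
Yes, isomorphic

The graphs are isomorphic.
One valid mapping φ: V(G1) → V(G2): 0→1, 1→0, 2→3, 3→6, 4→7, 5→2, 6→9, 7→8, 8→4, 9→5

Verify φ preserves adjacency — for each edge of G1, its image is an edge of G2:
  (0,3) → (φ(0),φ(3)) = (1,6) ∈ E(G2) ✓
  (0,4) → (φ(0),φ(4)) = (1,7) ∈ E(G2) ✓
  (0,5) → (φ(0),φ(5)) = (1,2) ∈ E(G2) ✓
  (0,7) → (φ(0),φ(7)) = (1,8) ∈ E(G2) ✓
  (0,8) → (φ(0),φ(8)) = (1,4) ∈ E(G2) ✓
  (1,2) → (φ(1),φ(2)) = (0,3) ∈ E(G2) ✓
  (1,7) → (φ(1),φ(7)) = (0,8) ∈ E(G2) ✓
  (2,3) → (φ(2),φ(3)) = (3,6) ∈ E(G2) ✓
  (2,5) → (φ(2),φ(5)) = (2,3) ∈ E(G2) ✓
  (2,6) → (φ(2),φ(6)) = (3,9) ∈ E(G2) ✓
  (2,8) → (φ(2),φ(8)) = (3,4) ∈ E(G2) ✓
  (3,4) → (φ(3),φ(4)) = (6,7) ∈ E(G2) ✓
  (3,6) → (φ(3),φ(6)) = (6,9) ∈ E(G2) ✓
  (3,8) → (φ(3),φ(8)) = (4,6) ∈ E(G2) ✓
  (4,5) → (φ(4),φ(5)) = (2,7) ∈ E(G2) ✓
  (4,6) → (φ(4),φ(6)) = (7,9) ∈ E(G2) ✓
  (4,7) → (φ(4),φ(7)) = (7,8) ∈ E(G2) ✓
  (4,8) → (φ(4),φ(8)) = (4,7) ∈ E(G2) ✓
  (5,7) → (φ(5),φ(7)) = (2,8) ∈ E(G2) ✓
  (5,8) → (φ(5),φ(8)) = (2,4) ∈ E(G2) ✓
All 20 edges of G1 map to edges of G2, and |E(G1)| = |E(G2)| = 20, so φ is a bijection on edges as well as vertices. Hence G1 ≅ G2.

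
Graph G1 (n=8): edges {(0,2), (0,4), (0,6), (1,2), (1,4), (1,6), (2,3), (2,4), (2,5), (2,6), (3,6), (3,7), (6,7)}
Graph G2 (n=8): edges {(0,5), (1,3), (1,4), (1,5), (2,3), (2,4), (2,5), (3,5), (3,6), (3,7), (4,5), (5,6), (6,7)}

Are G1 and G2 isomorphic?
Yes, isomorphic

The graphs are isomorphic.
One valid mapping φ: V(G1) → V(G2): 0→1, 1→2, 2→5, 3→6, 4→4, 5→0, 6→3, 7→7

Verify φ preserves adjacency — for each edge of G1, its image is an edge of G2:
  (0,2) → (φ(0),φ(2)) = (1,5) ∈ E(G2) ✓
  (0,4) → (φ(0),φ(4)) = (1,4) ∈ E(G2) ✓
  (0,6) → (φ(0),φ(6)) = (1,3) ∈ E(G2) ✓
  (1,2) → (φ(1),φ(2)) = (2,5) ∈ E(G2) ✓
  (1,4) → (φ(1),φ(4)) = (2,4) ∈ E(G2) ✓
  (1,6) → (φ(1),φ(6)) = (2,3) ∈ E(G2) ✓
  (2,3) → (φ(2),φ(3)) = (5,6) ∈ E(G2) ✓
  (2,4) → (φ(2),φ(4)) = (4,5) ∈ E(G2) ✓
  (2,5) → (φ(2),φ(5)) = (0,5) ∈ E(G2) ✓
  (2,6) → (φ(2),φ(6)) = (3,5) ∈ E(G2) ✓
  (3,6) → (φ(3),φ(6)) = (3,6) ∈ E(G2) ✓
  (3,7) → (φ(3),φ(7)) = (6,7) ∈ E(G2) ✓
  (6,7) → (φ(6),φ(7)) = (3,7) ∈ E(G2) ✓
All 13 edges of G1 map to edges of G2, and |E(G1)| = |E(G2)| = 13, so φ is a bijection on edges as well as vertices. Hence G1 ≅ G2.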